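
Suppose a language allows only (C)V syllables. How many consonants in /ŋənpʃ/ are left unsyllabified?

The consonants /n/, /p/, /ʃ/ cannot be parsed into a legal (C)V syllable (no codas are permitted; onsets are limited to one consonant).

3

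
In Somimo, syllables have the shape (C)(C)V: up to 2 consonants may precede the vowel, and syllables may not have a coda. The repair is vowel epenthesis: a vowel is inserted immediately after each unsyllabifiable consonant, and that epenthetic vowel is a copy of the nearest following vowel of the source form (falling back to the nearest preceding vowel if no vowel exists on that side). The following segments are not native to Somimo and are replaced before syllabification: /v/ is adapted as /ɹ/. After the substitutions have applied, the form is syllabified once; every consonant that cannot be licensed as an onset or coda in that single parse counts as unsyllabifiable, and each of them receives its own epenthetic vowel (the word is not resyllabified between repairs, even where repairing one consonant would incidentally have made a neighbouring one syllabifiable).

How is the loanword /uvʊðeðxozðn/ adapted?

Substitution: /v/ → /ɹ/, giving /uɹʊðeðxozðn/.
Under (C)(C)V, the unsyllabifiable consonants are /z/, /ð/, /n/ (no codas are permitted; onsets may contain at most 2 consonants).
Inserting the epenthetic vowel yields /z/ → /zo/, /ð/ → /ðo/, /n/ → /no/.

uɹʊðeðxozoðono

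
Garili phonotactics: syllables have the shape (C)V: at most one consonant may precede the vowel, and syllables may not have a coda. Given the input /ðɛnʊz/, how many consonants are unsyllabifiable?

1

Syllabifying with onset maximization leaves /z/ stranded (no codas are permitted; onsets are limited to one consonant).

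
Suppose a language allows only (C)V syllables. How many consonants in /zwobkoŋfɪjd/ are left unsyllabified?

5

The consonants /z/, /b/, /ŋ/, /j/, /d/ cannot be parsed into a legal (C)V syllable (no codas are permitted; onsets are limited to one consonant).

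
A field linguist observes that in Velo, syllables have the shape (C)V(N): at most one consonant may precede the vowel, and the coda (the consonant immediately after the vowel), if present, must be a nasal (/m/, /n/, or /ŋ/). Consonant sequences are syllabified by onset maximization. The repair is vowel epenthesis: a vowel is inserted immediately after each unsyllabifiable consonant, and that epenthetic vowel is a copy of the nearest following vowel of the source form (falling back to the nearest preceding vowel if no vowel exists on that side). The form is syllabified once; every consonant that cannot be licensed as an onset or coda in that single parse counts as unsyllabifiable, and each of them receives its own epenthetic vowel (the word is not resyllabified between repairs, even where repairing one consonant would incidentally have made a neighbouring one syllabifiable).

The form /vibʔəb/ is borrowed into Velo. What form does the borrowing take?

vibəʔəbə

Under (C)V(N), the unsyllabifiable consonants are /b/, /b/ (only a nasal (/m/, /n/, or /ŋ/) is licensed in coda position; onsets are limited to one consonant).
Each unlicensed consonant becomes the onset of a new syllable: /b/ → /bə/, /b/ → /bə/.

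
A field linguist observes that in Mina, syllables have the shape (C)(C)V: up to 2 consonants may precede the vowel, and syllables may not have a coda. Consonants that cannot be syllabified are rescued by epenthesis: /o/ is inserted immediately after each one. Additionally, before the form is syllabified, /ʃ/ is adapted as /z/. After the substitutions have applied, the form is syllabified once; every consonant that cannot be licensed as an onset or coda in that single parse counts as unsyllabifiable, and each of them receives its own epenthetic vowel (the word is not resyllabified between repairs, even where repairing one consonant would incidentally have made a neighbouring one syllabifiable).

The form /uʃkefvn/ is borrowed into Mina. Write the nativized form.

Substitution: /ʃ/ → /z/, giving /uzkefvn/.
Under (C)(C)V, the unsyllabifiable consonants are /f/, /v/, /n/ (no codas are permitted; onsets may contain at most 2 consonants).
Inserting the epenthetic vowel yields /f/ → /fo/, /v/ → /vo/, /n/ → /no/.

uzkefovono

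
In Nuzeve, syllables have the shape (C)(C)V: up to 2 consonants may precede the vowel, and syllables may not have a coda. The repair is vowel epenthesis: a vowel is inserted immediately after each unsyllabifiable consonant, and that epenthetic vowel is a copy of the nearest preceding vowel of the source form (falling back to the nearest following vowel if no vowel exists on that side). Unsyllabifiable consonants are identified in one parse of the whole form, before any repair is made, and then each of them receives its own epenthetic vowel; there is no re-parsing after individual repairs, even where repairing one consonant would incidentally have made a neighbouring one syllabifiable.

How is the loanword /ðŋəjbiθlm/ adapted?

ðŋəjbiθilimi

Syllabifying with onset maximization leaves /θ/, /l/, /m/ stranded (no codas are permitted; onsets may contain at most 2 consonants).
Each unlicensed consonant becomes the onset of a new syllable: /θ/ → /θi/, /l/ → /li/, /m/ → /mi/.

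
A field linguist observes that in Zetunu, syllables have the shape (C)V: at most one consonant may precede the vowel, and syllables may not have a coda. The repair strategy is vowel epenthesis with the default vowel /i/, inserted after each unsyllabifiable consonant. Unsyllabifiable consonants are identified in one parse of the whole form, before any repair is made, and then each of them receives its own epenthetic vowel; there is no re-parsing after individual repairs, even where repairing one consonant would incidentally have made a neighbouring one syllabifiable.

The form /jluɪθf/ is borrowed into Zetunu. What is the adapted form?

jiluɪθifi

Syllabifying with onset maximization leaves /j/, /θ/, /f/ stranded (no codas are permitted; onsets are limited to one consonant).
Each unlicensed consonant becomes the onset of a new syllable: /j/ → /ji/, /θ/ → /θi/, /f/ → /fi/.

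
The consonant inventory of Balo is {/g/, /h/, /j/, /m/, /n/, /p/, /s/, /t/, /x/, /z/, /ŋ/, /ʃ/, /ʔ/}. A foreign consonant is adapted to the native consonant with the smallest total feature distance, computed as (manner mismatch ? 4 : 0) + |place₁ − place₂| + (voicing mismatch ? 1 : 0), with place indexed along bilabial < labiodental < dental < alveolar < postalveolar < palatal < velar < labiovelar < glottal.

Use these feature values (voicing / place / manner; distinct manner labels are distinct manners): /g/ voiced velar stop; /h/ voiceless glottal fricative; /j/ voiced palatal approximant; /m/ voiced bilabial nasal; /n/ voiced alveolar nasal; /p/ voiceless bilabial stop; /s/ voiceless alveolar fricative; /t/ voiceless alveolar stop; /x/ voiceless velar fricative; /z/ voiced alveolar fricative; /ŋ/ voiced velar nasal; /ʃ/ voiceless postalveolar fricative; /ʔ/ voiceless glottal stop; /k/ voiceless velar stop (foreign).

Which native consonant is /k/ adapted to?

/g/ is closest: same manner (stop), place distance 0 (velar→velar), voicing differs (+1); total 1. Next closest is /ʔ/ at distance 2.

g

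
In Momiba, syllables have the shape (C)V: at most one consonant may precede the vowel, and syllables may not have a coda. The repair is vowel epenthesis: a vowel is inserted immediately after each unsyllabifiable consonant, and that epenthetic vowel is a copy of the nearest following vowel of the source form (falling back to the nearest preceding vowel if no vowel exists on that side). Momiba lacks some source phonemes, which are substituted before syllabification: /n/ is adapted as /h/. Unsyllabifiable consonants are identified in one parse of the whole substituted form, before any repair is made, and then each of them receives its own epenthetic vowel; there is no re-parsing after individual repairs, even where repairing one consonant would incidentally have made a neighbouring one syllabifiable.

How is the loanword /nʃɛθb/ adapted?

Substitution: /n/ → /h/, giving /hʃɛθb/.
Syllabifying with onset maximization leaves /h/, /θ/, /b/ stranded (no codas are permitted; onsets are limited to one consonant).
Each unlicensed consonant becomes the onset of a new syllable: /h/ → /hɛ/, /θ/ → /θɛ/, /b/ → /bɛ/.

hɛʃɛθɛbɛ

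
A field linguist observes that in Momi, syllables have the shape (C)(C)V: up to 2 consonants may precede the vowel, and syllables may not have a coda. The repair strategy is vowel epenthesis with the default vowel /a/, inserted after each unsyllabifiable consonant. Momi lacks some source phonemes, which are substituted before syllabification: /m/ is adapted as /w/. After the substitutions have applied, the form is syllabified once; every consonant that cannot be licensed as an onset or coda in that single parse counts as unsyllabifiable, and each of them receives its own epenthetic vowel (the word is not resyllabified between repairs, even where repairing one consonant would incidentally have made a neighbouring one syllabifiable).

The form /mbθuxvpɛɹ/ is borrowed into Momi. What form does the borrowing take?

wabθuxavpɛɹa

Substitution: /m/ → /w/, giving /wbθuxvpɛɹ/.
Syllabifying with onset maximization leaves /w/, /x/, /ɹ/ stranded (no codas are permitted; onsets may contain at most 2 consonants).
Each unlicensed consonant becomes the onset of a new syllable: /w/ → /wa/, /x/ → /xa/, /ɹ/ → /ɹa/.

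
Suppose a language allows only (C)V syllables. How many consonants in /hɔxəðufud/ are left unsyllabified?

Under (C)V, the unsyllabifiable consonants are /d/ (no codas are permitted; onsets are limited to one consonant).

1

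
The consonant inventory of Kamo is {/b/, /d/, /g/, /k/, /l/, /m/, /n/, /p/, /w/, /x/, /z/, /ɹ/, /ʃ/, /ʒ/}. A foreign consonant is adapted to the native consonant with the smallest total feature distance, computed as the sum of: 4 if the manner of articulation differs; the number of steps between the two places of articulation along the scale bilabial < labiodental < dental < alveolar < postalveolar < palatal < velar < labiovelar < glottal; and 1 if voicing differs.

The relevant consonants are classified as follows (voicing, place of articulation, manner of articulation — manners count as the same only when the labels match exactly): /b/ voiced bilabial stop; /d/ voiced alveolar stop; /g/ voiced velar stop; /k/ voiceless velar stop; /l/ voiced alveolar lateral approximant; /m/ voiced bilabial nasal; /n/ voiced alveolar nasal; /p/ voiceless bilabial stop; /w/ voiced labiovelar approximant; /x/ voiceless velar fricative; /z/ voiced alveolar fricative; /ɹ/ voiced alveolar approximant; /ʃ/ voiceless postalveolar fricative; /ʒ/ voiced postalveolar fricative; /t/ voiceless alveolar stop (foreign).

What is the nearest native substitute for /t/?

d

/d/ is closest: same manner (stop), place distance 0 (alveolar→alveolar), voicing differs (+1); total 1. Next closest is /k/ at distance 3.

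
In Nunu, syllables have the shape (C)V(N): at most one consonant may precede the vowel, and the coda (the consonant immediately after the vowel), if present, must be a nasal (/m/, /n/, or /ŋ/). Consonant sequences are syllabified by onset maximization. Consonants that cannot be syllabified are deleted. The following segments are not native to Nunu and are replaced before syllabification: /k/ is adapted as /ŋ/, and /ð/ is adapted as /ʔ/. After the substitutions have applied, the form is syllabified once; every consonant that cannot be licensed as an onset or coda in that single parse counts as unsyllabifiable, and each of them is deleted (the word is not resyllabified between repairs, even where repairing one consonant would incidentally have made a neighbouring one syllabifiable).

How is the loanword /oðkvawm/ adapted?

Substitution: /ð/ → /ʔ/, /k/ → /ŋ/, giving /oʔŋvawm/.
Under (C)V(N), the unsyllabifiable consonants are /ʔ/, /ŋ/, /w/, /m/ (only a nasal (/m/, /n/, or /ŋ/) is licensed in coda position; onsets are limited to one consonant).
Each unlicensed consonant is deleted: /ʔ/, /ŋ/, /w/, /m/.

ova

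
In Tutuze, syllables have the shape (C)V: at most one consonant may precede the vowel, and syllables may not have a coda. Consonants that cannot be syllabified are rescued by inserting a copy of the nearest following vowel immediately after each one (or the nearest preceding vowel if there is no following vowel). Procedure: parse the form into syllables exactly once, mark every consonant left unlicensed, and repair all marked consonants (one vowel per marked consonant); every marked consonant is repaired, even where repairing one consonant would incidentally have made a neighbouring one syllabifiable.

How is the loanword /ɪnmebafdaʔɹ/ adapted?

ɪnemebafadaʔaɹa

Syllabifying with onset maximization leaves /n/, /f/, /ʔ/, /ɹ/ stranded (no codas are permitted; onsets are limited to one consonant).
Inserting the epenthetic vowel yields /n/ → /ne/, /f/ → /fa/, /ʔ/ → /ʔa/, /ɹ/ → /ɹa/.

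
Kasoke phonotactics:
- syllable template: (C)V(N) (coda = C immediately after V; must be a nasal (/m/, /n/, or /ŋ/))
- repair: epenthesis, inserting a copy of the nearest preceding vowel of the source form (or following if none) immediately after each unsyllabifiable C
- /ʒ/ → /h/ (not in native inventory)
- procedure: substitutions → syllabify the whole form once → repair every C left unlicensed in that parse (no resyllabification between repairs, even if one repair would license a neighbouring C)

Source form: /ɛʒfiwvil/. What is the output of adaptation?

Substitution: /ʒ/ → /h/, giving /ɛhfiwvil/.
The consonants /h/, /w/, /l/ cannot be parsed into a legal (C)V(N) syllable (only a nasal (/m/, /n/, or /ŋ/) is licensed in coda position; onsets are limited to one consonant).
Inserting the epenthetic vowel yields /h/ → /hɛ/, /w/ → /wi/, /l/ → /li/.

ɛhɛfiwivili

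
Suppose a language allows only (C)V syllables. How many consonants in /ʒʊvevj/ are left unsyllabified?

Syllabifying with onset maximization leaves /v/, /j/ stranded (no codas are permitted; onsets are limited to one consonant).

2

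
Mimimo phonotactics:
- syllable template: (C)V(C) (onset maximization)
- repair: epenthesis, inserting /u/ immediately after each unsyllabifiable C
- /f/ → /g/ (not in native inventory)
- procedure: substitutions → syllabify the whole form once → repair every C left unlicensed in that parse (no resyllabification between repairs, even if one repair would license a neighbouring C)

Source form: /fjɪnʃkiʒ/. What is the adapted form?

Substitution: /f/ → /g/, giving /gjɪnʃkiʒ/.
The consonants /g/, /ʃ/ cannot be parsed into a legal (C)V(C) syllable (at most one coda consonant is licensed; onsets are limited to one consonant).
Inserting the epenthetic vowel yields /g/ → /gu/, /ʃ/ → /ʃu/.

gujɪnʃukiʒ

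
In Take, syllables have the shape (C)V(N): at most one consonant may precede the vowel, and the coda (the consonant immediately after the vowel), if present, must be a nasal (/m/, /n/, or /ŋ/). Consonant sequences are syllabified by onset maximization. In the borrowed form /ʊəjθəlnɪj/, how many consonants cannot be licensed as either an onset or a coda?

3

Syllabifying with onset maximization leaves /j/, /l/, /j/ stranded (only a nasal (/m/, /n/, or /ŋ/) is licensed in coda position; onsets are limited to one consonant).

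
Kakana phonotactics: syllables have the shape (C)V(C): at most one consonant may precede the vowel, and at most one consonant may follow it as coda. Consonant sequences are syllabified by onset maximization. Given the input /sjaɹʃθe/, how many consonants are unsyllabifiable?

Syllabifying with onset maximization leaves /s/, /ʃ/ stranded (at most one coda consonant is licensed; onsets are limited to one consonant).

2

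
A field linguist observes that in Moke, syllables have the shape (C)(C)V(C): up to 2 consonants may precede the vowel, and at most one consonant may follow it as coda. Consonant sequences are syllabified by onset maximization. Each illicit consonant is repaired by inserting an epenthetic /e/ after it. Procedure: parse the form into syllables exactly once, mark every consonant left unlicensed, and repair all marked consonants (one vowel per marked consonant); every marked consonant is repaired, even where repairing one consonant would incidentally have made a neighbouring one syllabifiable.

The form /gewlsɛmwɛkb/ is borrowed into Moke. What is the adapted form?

gewlsɛmwɛkbe

The consonants /b/ cannot be parsed into a legal (C)(C)V(C) syllable (at most one coda consonant is licensed; onsets may contain at most 2 consonants).
Epenthesis after each stranded consonant: /b/ → /be/.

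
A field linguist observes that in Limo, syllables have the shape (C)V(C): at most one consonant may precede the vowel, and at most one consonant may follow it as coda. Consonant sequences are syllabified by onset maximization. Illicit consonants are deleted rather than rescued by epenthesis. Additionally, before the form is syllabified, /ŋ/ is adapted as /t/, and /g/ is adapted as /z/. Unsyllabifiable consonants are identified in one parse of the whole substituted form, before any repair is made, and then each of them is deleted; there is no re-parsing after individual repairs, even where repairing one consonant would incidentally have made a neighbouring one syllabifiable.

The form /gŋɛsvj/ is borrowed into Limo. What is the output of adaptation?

tɛs

Substitution: /g/ → /z/, /ŋ/ → /t/, giving /ztɛsvj/.
Under (C)V(C), the unsyllabifiable consonants are /z/, /v/, /j/ (at most one coda consonant is licensed; onsets are limited to one consonant).
Each unlicensed consonant is deleted: /z/, /v/, /j/.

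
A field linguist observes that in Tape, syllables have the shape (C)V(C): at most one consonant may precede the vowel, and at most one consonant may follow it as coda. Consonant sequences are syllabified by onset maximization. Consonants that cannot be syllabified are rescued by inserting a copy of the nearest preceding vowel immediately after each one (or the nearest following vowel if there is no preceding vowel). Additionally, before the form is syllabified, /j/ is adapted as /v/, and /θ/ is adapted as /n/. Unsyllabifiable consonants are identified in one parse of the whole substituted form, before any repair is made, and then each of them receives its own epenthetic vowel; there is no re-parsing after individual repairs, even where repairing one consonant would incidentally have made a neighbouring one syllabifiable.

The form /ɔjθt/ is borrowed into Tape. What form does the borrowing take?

Substitution: /j/ → /v/, /θ/ → /n/, giving /ɔvnt/.
Syllabifying with onset maximization leaves /n/, /t/ stranded (at most one coda consonant is licensed; onsets are limited to one consonant).
Each unlicensed consonant becomes the onset of a new syllable: /n/ → /nɔ/, /t/ → /tɔ/.

ɔvnɔtɔ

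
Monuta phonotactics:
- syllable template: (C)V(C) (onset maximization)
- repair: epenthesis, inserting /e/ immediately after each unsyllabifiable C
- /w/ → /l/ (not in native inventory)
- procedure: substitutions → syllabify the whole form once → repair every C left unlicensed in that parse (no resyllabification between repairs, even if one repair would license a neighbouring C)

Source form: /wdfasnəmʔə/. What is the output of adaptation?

Substitution: /w/ → /l/, giving /ldfasnəmʔə/.
The consonants /l/, /d/ cannot be parsed into a legal (C)V(C) syllable (at most one coda consonant is licensed; onsets are limited to one consonant).
Epenthesis after each stranded consonant: /l/ → /le/, /d/ → /de/.

ledefasnəmʔə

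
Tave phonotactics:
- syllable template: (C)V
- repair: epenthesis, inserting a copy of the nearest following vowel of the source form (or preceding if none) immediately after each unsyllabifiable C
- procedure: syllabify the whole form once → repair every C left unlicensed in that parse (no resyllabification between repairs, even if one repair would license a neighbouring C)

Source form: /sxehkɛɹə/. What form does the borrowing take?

sexehɛkɛɹə

The consonants /s/, /h/ cannot be parsed into a legal (C)V syllable (no codas are permitted; onsets are limited to one consonant).
Each unlicensed consonant becomes the onset of a new syllable: /s/ → /se/, /h/ → /hɛ/.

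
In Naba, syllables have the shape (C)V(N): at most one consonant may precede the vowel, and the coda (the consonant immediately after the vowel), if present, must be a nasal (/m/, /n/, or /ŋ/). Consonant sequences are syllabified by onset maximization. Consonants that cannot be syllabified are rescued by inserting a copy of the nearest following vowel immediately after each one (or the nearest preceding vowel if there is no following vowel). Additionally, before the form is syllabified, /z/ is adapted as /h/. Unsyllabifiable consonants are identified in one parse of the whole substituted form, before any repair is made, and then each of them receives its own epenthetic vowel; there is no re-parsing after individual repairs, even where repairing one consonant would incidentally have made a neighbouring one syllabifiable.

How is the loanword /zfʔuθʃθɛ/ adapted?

hufuʔuθɛʃɛθɛ

Substitution: /z/ → /h/, giving /hfʔuθʃθɛ/.
The consonants /h/, /f/, /θ/, /ʃ/ cannot be parsed into a legal (C)V(N) syllable (only a nasal (/m/, /n/, or /ŋ/) is licensed in coda position; onsets are limited to one consonant).
Inserting the epenthetic vowel yields /h/ → /hu/, /f/ → /fu/, /θ/ → /θɛ/, /ʃ/ → /ʃɛ/.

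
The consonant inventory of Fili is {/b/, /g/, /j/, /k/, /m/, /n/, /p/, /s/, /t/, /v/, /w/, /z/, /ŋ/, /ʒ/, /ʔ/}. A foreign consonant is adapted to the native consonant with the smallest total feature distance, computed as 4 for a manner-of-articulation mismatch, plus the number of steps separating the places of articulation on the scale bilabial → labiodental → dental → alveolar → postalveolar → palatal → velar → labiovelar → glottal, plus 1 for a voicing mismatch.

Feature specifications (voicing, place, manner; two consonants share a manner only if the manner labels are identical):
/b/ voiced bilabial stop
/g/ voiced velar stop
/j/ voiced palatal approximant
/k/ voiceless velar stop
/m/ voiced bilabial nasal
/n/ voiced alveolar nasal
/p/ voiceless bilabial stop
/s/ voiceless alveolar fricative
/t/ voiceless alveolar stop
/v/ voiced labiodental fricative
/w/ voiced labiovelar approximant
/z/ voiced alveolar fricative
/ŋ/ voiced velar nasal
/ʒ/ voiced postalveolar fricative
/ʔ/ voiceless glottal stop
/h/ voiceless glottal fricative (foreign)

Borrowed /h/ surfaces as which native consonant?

/ʔ/ is closest: manner differs (fricative→stop, +4), place distance 0 (glottal→glottal), same voicing; total 4. Next closest is /s/ at distance 5.

ʔ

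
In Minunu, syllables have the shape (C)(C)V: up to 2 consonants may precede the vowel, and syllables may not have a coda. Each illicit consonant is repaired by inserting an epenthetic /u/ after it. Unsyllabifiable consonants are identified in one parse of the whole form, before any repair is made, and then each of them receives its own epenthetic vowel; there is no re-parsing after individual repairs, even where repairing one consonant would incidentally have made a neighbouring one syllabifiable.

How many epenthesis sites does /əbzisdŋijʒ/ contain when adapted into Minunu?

3

The unsyllabifiable consonants are /s/, /j/, /ʒ/; each receives one epenthetic vowel.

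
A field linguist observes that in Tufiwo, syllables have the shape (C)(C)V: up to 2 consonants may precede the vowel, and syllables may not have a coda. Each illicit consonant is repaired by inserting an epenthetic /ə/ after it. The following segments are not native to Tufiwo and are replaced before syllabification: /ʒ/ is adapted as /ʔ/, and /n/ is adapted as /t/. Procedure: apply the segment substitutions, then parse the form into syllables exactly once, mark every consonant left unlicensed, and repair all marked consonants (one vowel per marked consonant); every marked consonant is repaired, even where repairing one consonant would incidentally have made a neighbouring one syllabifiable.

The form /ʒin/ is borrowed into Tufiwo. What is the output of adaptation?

Substitution: /ʒ/ → /ʔ/, /n/ → /t/, giving /ʔit/.
The consonants /t/ cannot be parsed into a legal (C)(C)V syllable (no codas are permitted; onsets may contain at most 2 consonants).
Inserting the epenthetic vowel yields /t/ → /tə/.

ʔitə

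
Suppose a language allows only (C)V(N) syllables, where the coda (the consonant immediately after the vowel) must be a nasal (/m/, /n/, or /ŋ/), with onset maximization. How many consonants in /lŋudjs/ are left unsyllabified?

Under (C)V(N), the unsyllabifiable consonants are /l/, /d/, /j/, /s/ (only a nasal (/m/, /n/, or /ŋ/) is licensed in coda position; onsets are limited to one consonant).

4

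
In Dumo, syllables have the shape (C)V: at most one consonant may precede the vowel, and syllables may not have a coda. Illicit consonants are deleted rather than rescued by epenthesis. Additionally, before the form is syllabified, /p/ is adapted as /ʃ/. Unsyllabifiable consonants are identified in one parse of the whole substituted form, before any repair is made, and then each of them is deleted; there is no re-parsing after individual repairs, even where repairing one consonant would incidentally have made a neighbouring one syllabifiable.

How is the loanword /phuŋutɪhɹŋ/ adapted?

huŋutɪ

Substitution: /p/ → /ʃ/, giving /ʃhuŋutɪhɹŋ/.
Under (C)V, the unsyllabifiable consonants are /ʃ/, /h/, /ɹ/, /ŋ/ (no codas are permitted; onsets are limited to one consonant).
Each unlicensed consonant is deleted: /ʃ/, /h/, /ɹ/, /ŋ/.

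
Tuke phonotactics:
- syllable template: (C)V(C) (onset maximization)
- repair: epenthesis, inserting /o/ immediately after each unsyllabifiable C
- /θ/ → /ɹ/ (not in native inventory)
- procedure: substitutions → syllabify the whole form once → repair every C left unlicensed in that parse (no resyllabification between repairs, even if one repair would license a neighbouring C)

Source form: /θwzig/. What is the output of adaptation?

Substitution: /θ/ → /ɹ/, giving /ɹwzig/.
Under (C)V(C), the unsyllabifiable consonants are /ɹ/, /w/ (at most one coda consonant is licensed; onsets are limited to one consonant).
Inserting the epenthetic vowel yields /ɹ/ → /ɹo/, /w/ → /wo/.

ɹowozig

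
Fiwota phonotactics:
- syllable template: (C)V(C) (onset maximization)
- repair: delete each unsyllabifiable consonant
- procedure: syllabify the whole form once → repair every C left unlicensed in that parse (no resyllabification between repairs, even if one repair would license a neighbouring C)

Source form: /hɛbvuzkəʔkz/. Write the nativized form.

hɛbvuzkəʔ

Under (C)V(C), the unsyllabifiable consonants are /k/, /z/ (at most one coda consonant is licensed; onsets are limited to one consonant).
Deleting the stranded consonants removes /k/, /z/.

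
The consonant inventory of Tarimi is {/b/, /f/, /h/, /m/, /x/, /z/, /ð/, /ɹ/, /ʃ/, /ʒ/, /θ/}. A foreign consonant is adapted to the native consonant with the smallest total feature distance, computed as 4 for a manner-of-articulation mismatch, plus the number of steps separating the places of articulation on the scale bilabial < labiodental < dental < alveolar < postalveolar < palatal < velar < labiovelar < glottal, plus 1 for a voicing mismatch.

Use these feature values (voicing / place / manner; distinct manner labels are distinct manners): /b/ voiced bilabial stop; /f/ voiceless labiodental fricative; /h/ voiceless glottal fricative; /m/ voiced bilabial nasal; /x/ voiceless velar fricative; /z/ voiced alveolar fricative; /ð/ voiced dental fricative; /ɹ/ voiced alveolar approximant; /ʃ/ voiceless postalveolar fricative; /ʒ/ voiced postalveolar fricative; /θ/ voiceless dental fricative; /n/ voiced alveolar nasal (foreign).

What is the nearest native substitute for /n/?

m

/m/ is closest: same manner (nasal), place distance 3 (alveolar→bilabial), same voicing; total 3. Next closest is /z/ at distance 4.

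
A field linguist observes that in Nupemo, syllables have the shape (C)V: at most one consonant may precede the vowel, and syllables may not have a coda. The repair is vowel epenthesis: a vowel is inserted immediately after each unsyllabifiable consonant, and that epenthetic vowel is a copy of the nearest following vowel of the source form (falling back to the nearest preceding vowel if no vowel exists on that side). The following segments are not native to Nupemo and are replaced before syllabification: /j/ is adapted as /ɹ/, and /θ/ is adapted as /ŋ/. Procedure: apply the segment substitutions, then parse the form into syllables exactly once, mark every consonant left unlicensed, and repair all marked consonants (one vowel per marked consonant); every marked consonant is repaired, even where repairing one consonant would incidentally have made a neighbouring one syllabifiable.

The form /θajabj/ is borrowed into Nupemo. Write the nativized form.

ŋaɹabaɹa

Substitution: /θ/ → /ŋ/, /j/ → /ɹ/, giving /ŋaɹabɹ/.
Under (C)V, the unsyllabifiable consonants are /b/, /ɹ/ (no codas are permitted; onsets are limited to one consonant).
Epenthesis after each stranded consonant: /b/ → /ba/, /ɹ/ → /ɹa/.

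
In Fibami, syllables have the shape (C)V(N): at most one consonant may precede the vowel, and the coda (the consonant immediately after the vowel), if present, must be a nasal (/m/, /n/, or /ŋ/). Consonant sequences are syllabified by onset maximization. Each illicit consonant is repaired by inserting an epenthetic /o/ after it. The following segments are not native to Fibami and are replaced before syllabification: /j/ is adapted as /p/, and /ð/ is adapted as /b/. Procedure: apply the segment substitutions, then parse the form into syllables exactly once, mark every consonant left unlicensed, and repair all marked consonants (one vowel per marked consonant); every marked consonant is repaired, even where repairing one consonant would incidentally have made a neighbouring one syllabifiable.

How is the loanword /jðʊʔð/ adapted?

pobʊʔobo

Substitution: /j/ → /p/, /ð/ → /b/, giving /pbʊʔb/.
Under (C)V(N), the unsyllabifiable consonants are /p/, /ʔ/, /b/ (only a nasal (/m/, /n/, or /ŋ/) is licensed in coda position; onsets are limited to one consonant).
Each unlicensed consonant becomes the onset of a new syllable: /p/ → /po/, /ʔ/ → /ʔo/, /b/ → /bo/.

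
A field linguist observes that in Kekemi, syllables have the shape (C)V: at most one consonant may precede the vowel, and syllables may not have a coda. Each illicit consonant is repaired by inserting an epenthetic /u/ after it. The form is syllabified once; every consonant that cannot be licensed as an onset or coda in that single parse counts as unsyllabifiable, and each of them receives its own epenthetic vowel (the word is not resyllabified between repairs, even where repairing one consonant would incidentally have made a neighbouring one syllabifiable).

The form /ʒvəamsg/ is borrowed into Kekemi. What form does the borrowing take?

ʒuvəamusugu

Under (C)V, the unsyllabifiable consonants are /ʒ/, /m/, /s/, /g/ (no codas are permitted; onsets are limited to one consonant).
Epenthesis after each stranded consonant: /ʒ/ → /ʒu/, /m/ → /mu/, /s/ → /su/, /g/ → /gu/.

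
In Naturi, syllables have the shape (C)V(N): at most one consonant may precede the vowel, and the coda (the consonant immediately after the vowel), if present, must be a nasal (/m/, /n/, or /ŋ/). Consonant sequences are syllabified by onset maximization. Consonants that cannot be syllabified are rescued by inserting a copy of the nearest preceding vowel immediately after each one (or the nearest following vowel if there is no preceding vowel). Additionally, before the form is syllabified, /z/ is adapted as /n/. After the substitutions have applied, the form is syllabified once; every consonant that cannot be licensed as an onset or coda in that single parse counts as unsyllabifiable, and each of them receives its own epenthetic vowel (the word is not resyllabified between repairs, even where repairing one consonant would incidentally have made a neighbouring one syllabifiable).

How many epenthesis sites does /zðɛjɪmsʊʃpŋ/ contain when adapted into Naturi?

4

After substitution the input is /nðɛjɪmsʊʃpŋ/.
The unsyllabifiable consonants are /n/, /ʃ/, /p/, /ŋ/; each receives one epenthetic vowel.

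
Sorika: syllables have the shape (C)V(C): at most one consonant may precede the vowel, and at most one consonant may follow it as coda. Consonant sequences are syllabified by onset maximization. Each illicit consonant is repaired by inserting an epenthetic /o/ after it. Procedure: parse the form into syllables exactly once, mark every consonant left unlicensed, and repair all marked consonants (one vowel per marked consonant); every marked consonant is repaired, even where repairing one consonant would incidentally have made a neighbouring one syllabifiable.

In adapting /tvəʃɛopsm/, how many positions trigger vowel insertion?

3

The unsyllabifiable consonants are /t/, /s/, /m/; each receives one epenthetic vowel.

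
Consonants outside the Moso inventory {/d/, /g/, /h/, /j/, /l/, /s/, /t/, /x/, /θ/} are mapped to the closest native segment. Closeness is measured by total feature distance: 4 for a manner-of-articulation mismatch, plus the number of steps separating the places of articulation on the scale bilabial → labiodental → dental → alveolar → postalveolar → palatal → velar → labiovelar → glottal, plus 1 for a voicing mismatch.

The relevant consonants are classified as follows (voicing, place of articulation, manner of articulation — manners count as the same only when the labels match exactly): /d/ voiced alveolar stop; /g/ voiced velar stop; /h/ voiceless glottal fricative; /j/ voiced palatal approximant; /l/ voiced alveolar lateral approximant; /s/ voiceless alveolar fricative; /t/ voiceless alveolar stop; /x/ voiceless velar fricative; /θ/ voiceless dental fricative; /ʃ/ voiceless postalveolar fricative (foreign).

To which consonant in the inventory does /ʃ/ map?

/s/ is closest: same manner (fricative), place distance 1 (postalveolar→alveolar), same voicing; total 1. Next closest is /x/ at distance 2.

s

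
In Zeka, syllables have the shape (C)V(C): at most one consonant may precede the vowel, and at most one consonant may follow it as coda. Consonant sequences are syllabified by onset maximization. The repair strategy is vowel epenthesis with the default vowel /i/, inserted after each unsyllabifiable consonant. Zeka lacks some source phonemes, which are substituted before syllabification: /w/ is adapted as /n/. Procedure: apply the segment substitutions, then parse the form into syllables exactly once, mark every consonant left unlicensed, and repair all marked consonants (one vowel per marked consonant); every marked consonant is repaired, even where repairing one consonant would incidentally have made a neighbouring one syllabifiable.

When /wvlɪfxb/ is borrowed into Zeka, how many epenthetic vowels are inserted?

4

After substitution the input is /nvlɪfxb/.
The unsyllabifiable consonants are /n/, /v/, /x/, /b/; each receives one epenthetic vowel.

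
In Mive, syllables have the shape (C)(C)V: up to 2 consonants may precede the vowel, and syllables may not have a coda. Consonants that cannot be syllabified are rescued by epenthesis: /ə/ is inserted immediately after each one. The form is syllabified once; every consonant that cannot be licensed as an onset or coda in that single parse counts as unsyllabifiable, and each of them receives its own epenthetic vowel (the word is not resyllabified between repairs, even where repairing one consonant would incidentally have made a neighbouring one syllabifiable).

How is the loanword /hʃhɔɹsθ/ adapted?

Under (C)(C)V, the unsyllabifiable consonants are /h/, /ɹ/, /s/, /θ/ (no codas are permitted; onsets may contain at most 2 consonants).
Inserting the epenthetic vowel yields /h/ → /hə/, /ɹ/ → /ɹə/, /s/ → /sə/, /θ/ → /θə/.

həʃhɔɹəsəθə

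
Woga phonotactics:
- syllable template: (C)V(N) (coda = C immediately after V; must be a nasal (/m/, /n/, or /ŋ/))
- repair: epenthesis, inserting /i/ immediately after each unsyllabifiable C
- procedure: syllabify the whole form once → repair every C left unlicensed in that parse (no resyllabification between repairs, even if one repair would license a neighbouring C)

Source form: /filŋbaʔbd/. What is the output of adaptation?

The consonants /l/, /ŋ/, /ʔ/, /b/, /d/ cannot be parsed into a legal (C)V(N) syllable (only a nasal (/m/, /n/, or /ŋ/) is licensed in coda position; onsets are limited to one consonant).
Epenthesis after each stranded consonant: /l/ → /li/, /ŋ/ → /ŋi/, /ʔ/ → /ʔi/, /b/ → /bi/, /d/ → /di/.

filiŋibaʔibidi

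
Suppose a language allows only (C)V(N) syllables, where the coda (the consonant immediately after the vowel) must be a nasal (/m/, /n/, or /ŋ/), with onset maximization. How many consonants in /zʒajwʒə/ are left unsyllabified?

The consonants /z/, /j/, /w/ cannot be parsed into a legal (C)V(N) syllable (only a nasal (/m/, /n/, or /ŋ/) is licensed in coda position; onsets are limited to one consonant).

3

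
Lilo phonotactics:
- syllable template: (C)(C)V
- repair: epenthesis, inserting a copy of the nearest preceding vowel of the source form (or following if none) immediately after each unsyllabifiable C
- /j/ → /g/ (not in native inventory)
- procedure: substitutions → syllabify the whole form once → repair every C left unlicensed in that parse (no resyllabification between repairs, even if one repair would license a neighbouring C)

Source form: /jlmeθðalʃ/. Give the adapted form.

gelmeθðalaʃa

Substitution: /j/ → /g/, giving /glmeθðalʃ/.
Syllabifying with onset maximization leaves /g/, /l/, /ʃ/ stranded (no codas are permitted; onsets may contain at most 2 consonants).
Inserting the epenthetic vowel yields /g/ → /ge/, /l/ → /la/, /ʃ/ → /ʃa/.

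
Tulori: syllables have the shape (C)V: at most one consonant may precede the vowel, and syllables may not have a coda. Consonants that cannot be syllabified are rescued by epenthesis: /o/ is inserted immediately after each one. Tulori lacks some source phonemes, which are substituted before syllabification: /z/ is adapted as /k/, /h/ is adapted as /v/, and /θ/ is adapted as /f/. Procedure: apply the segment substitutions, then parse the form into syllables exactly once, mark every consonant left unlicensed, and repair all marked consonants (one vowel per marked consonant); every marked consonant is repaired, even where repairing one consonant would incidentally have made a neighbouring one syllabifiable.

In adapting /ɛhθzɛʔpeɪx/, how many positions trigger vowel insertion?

After substitution the input is /ɛvfkɛʔpeɪx/.
The unsyllabifiable consonants are /v/, /f/, /ʔ/, /x/; each receives one epenthetic vowel.

4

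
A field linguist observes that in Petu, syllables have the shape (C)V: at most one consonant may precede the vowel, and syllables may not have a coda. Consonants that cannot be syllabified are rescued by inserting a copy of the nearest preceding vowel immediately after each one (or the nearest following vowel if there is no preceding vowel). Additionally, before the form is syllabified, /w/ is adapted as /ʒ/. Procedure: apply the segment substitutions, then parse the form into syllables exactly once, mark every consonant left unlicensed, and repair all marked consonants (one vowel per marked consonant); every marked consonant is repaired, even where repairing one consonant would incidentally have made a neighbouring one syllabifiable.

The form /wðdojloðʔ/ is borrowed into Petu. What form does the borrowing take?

Substitution: /w/ → /ʒ/, giving /ʒðdojloðʔ/.
The consonants /ʒ/, /ð/, /j/, /ð/, /ʔ/ cannot be parsed into a legal (C)V syllable (no codas are permitted; onsets are limited to one consonant).
Epenthesis after each stranded consonant: /ʒ/ → /ʒo/, /ð/ → /ðo/, /j/ → /jo/, /ð/ → /ðo/, /ʔ/ → /ʔo/.

ʒoðodojoloðoʔo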